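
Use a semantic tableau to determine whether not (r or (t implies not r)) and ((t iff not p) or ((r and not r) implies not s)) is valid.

Assume the negation and expand:
Initial set: {F (not (r or (t implies not r)) and ((t iff not p) or ((r and not r) implies not s)))}.
F (not (r or (t implies not r)) and ((t iff not p) or ((r and not r) implies not s))): β-rule — branch into F not (r or (t implies not r))  //  F ((t iff not p) or ((r and not r) implies not s)).
  branch 1 (add F not (r or (t implies not r))):
    F not (r or (t implies not r)): β-rule — branch into T r  //  T (t implies not r).
      branch 1.1 (add T r):
        ○ open, literals {r=true}.
      branch 1.2 (add T (t implies not r)):
        T (t implies not r): β-rule — branch into F t  //  T not r.
          branch 1.2.1 (add F t):
            ○ open, literals {t=false}.
          branch 1.2.2 (add T not r):
            ○ open, literals {r=false}.
  branch 2 (add F ((t iff not p) or ((r and not r) implies not s))):
    F ((t iff not p) or ((r and not r) implies not s)): α-rule — add F (t iff not p), F ((r and not r) implies not s).
    F ((r and not r) implies not s): α-rule — add T (r and not r), F not s.
    T (r and not r): α-rule — add T r, T not r.
    × closes — contains both r and not r.
1 branch closed, 3 open.
An open branch gives a countermodel: r=true (unmentioned atoms arbitrary); under it the original formula is false.

Not valid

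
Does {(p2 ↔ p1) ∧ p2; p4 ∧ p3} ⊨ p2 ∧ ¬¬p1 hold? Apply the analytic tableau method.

Yes

Initial set: {T ((p2 ↔ p1) ∧ p2); T (p4 ∧ p3); F (p2 ∧ ¬¬p1)}.
T ((p2 ↔ p1) ∧ p2): α-rule — add T (p2 ↔ p1), T p2.
T (p4 ∧ p3): α-rule — add T p4, T p3.
F (p2 ∧ ¬¬p1): β-rule — branch into F p2  //  F ¬¬p1.
  branch 1 (add F p2):
    × closes — contains both p2 and ¬p2.
  branch 2 (add F ¬¬p1):
    F ¬¬p1: drop double negation, giving F p1.
    T (p2 ↔ p1): β-rule — branch into T p2, T p1  //  F p2, F p1.
      branch 2.1 (add T p2, T p1):
        × closes — contains both p1 and ¬p1.
      branch 2.2 (add F p2, F p1):
        × closes — contains both p2 and ¬p2.
All 3 branches close.
Every branch closed, so the premises entail the conclusion.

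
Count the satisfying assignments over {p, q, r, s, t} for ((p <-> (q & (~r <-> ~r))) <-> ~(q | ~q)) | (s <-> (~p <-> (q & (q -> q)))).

Initial set: {(((p <-> (q & (~r <-> ~r))) <-> ~(q | ~q)) | (s <-> (~p <-> (q & (q -> q)))))}.
(((p <-> (q & (~r <-> ~r))) <-> ~(q | ~q)) | (s <-> (~p <-> (q & (q -> q))))): β-rule — branch into ((p <-> (q & (~r <-> ~r))) <-> ~(q | ~q))  //  (s <-> (~p <-> (q & (q -> q)))).
  branch 1 (add ((p <-> (q & (~r <-> ~r))) <-> ~(q | ~q))):
    ((p <-> (q & (~r <-> ~r))) <-> ~(q | ~q)): β-rule — branch into (p <-> (q & (~r <-> ~r))), ~(q | ~q)  //  ~(p <-> (q & (~r <-> ~r))), ~~(q | ~q).
      branch 1.1 (add (p <-> (q & (~r <-> ~r))), ~(q | ~q)):
        ~(q | ~q): α-rule — add ~q, ~~q.
        × closes — contains both q and ~q.
      branch 1.2 (add ~(p <-> (q & (~r <-> ~r))), ~~(q | ~q)):
        ~(p <-> (q & (~r <-> ~r))): β-rule — branch into p, ~(q & (~r <-> ~r))  //  ~p, (q & (~r <-> ~r)).
          branch 1.2.1 (add p, ~(q & (~r <-> ~r))):
            ~~(q | ~q): β-rule — branch into q  //  ~q.
              branch 1.2.1.1 (add q):
                ~(q & (~r <-> ~r)): β-rule — branch into ~q  //  ~(~r <-> ~r).
                  branch 1.2.1.1.1 (add ~q):
                    × closes — contains both q and ~q.
                  branch 1.2.1.1.2 (add ~(~r <-> ~r)):
                    ~(~r <-> ~r): β-rule — branch into ~r, ~~r  //  ~~r, ~r.
                      branch 1.2.1.1.2.1 (add ~r, ~~r):
                        × closes — contains both r and ~r.
                      branch 1.2.1.1.2.2 (add ~~r, ~r):
                        × closes — contains both r and ~r.
              branch 1.2.1.2 (add ~q):
                ~(q & (~r <-> ~r)): β-rule — branch into ~q  //  ~(~r <-> ~r).
                  branch 1.2.1.2.1 (add ~q):
                    ○ open, literals {p=T, q=F}.
                  branch 1.2.1.2.2 (add ~(~r <-> ~r)):
                    ~(~r <-> ~r): β-rule — branch into ~r, ~~r  //  ~~r, ~r.
                      branch 1.2.1.2.2.1 (add ~r, ~~r):
                        × closes — contains both r and ~r.
                      branch 1.2.1.2.2.2 (add ~~r, ~r):
                        × closes — contains both r and ~r.
          branch 1.2.2 (add ~p, (q & (~r <-> ~r))):
            (q & (~r <-> ~r)): α-rule — add q, (~r <-> ~r).
            ~~(q | ~q): β-rule — branch into q  //  ~q.
              branch 1.2.2.1 (add q):
                (~r <-> ~r): β-rule — branch into ~r, ~r  //  ~~r, ~~r.
                  branch 1.2.2.1.1 (add ~r, ~r):
                    ○ open, literals {p=F, q=T, r=F}.
                  branch 1.2.2.1.2 (add ~~r, ~~r):
                    ○ open, literals {p=F, q=T, r=T}.
              branch 1.2.2.2 (add ~q):
                × closes — contains both q and ~q.
  branch 2 (add (s <-> (~p <-> (q & (q -> q))))):
    (s <-> (~p <-> (q & (q -> q)))): β-rule — branch into s, (~p <-> (q & (q -> q)))  //  ~s, ~(~p <-> (q & (q -> q))).
      branch 2.1 (add s, (~p <-> (q & (q -> q)))):
        (~p <-> (q & (q -> q))): β-rule — branch into ~p, (q & (q -> q))  //  ~~p, ~(q & (q -> q)).
          branch 2.1.1 (add ~p, (q & (q -> q))):
            (q & (q -> q)): α-rule — add q, (q -> q).
            (q -> q): β-rule — branch into ~q  //  q.
              branch 2.1.1.1 (add ~q):
                × closes — contains both q and ~q.
              branch 2.1.1.2 (add q):
                ○ open, literals {p=F, q=T, s=T}.
          branch 2.1.2 (add ~~p, ~(q & (q -> q))):
            ~(q & (q -> q)): β-rule — branch into ~q  //  ~(q -> q).
              branch 2.1.2.1 (add ~q):
                ○ open, literals {p=T, q=F, s=T}.
              branch 2.1.2.2 (add ~(q -> q)):
                ~(q -> q): α-rule — add q, ~q.
                × closes — contains both q and ~q.
      branch 2.2 (add ~s, ~(~p <-> (q & (q -> q)))):
        ~(~p <-> (q & (q -> q))): β-rule — branch into ~p, ~(q & (q -> q))  //  ~~p, (q & (q -> q)).
          branch 2.2.1 (add ~p, ~(q & (q -> q))):
            ~(q & (q -> q)): β-rule — branch into ~q  //  ~(q -> q).
              branch 2.2.1.1 (add ~q):
                ○ open, literals {p=F, q=F, s=F}.
              branch 2.2.1.2 (add ~(q -> q)):
                ~(q -> q): α-rule — add q, ~q.
                × closes — contains both q and ~q.
          branch 2.2.2 (add ~~p, (q & (q -> q))):
            (q & (q -> q)): α-rule — add q, (q -> q).
            (q -> q): β-rule — branch into ~q  //  q.
              branch 2.2.2.1 (add ~q):
                × closes — contains both q and ~q.
              branch 2.2.2.2 (add q):
                ○ open, literals {p=T, q=T, s=F}.
11 branches closed, 7 open.
Each open branch fixes some atoms; the unmentioned ones are free. Counting distinct full assignments: branch {p=T, q=F} (r, s, t) contributes 8 new; branch {p=F, q=T, r=F} (s, t) contributes 4 new; branch {p=F, q=T, r=T} (s, t) contributes 4 new; branch {p=F, q=T, s=T} (r, t) contributes 0 new; branch {p=T, q=F, s=T} (r, t) contributes 0 new; branch {p=F, q=F, s=F} (r, t) contributes 4 new; branch {p=T, q=T, s=F} (r, t) contributes 4 new. Total: 24.

24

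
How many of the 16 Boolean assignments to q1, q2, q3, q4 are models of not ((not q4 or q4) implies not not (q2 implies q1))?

4

Initial set: {T not ((not q4 or q4) implies not not (q2 implies q1))}.
T not ((not q4 or q4) implies not not (q2 implies q1)): α-rule — add T (not q4 or q4), F not not (q2 implies q1).
F not not (q2 implies q1): drop double negation, giving F (q2 implies q1).
F (q2 implies q1): α-rule — add T q2, F q1.
T (not q4 or q4): β-rule — branch into T not q4  //  T q4.
  branch 1 (add T not q4):
    ○ open, literals {q1=false, q2=true, q4=false}.
  branch 2 (add T q4):
    ○ open, literals {q1=false, q2=true, q4=true}.
0 branches closed, 2 open.
Each open branch fixes some atoms; the unmentioned ones are free. Counting distinct full assignments: branch {q1=false, q2=true, q4=false} (q3) contributes 2 new; branch {q1=false, q2=true, q4=true} (q3) contributes 2 new. Total: 4.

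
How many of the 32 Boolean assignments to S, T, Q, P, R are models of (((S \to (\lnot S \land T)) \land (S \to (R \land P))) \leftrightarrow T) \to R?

24

Initial set: {((((S \to (\lnot S \land T)) \land (S \to (R \land P))) \leftrightarrow T) \to R)}.
((((S \to (\lnot S \land T)) \land (S \to (R \land P))) \leftrightarrow T) \to R): β-rule — branch into \lnot (((S \to (\lnot S \land T)) \land (S \to (R \land P))) \leftrightarrow T)  //  R.
  branch 1 (add \lnot (((S \to (\lnot S \land T)) \land (S \to (R \land P))) \leftrightarrow T)):
    \lnot (((S \to (\lnot S \land T)) \land (S \to (R \land P))) \leftrightarrow T): β-rule — branch into ((S \to (\lnot S \land T)) \land (S \to (R \land P))), \lnot T  //  \lnot ((S \to (\lnot S \land T)) \land (S \to (R \land P))), T.
      branch 1.1 (add ((S \to (\lnot S \land T)) \land (S \to (R \land P))), \lnot T):
        ((S \to (\lnot S \land T)) \land (S \to (R \land P))): α-rule — add (S \to (\lnot S \land T)), (S \to (R \land P)).
        (S \to (\lnot S \land T)): β-rule — branch into \lnot S  //  (\lnot S \land T).
          branch 1.1.1 (add \lnot S):
            (S \to (R \land P)): β-rule — branch into \lnot S  //  (R \land P).
              branch 1.1.1.1 (add \lnot S):
                ○ open, literals {S=0, T=0}.
              branch 1.1.1.2 (add (R \land P)):
                (R \land P): α-rule — add R, P.
                ○ open, literals {P=1, R=1, S=0, T=0}.
          branch 1.1.2 (add (\lnot S \land T)):
            (\lnot S \land T): α-rule — add \lnot S, T.
            × closes — contains both T and \lnot T.
      branch 1.2 (add \lnot ((S \to (\lnot S \land T)) \land (S \to (R \land P))), T):
        \lnot ((S \to (\lnot S \land T)) \land (S \to (R \land P))): β-rule — branch into \lnot (S \to (\lnot S \land T))  //  \lnot (S \to (R \land P)).
          branch 1.2.1 (add \lnot (S \to (\lnot S \land T))):
            \lnot (S \to (\lnot S \land T)): α-rule — add S, \lnot (\lnot S \land T).
            \lnot (\lnot S \land T): β-rule — branch into \lnot \lnot S  //  \lnot T.
              branch 1.2.1.1 (add \lnot \lnot S):
                ○ open, literals {S=1, T=1}.
              branch 1.2.1.2 (add \lnot T):
                × closes — contains both T and \lnot T.
          branch 1.2.2 (add \lnot (S \to (R \land P))):
            \lnot (S \to (R \land P)): α-rule — add S, \lnot (R \land P).
            \lnot (R \land P): β-rule — branch into \lnot R  //  \lnot P.
              branch 1.2.2.1 (add \lnot R):
                ○ open, literals {R=0, S=1, T=1}.
              branch 1.2.2.2 (add \lnot P):
                ○ open, literals {P=0, S=1, T=1}.
  branch 2 (add R):
    ○ open, literals {R=1}.
2 branches closed, 6 open.
Each open branch fixes some atoms; the unmentioned ones are free. Counting distinct full assignments: branch {S=0, T=0} (Q, P, R) contributes 8 new; branch {P=1, R=1, S=0, T=0} (Q) contributes 0 new; branch {S=1, T=1} (Q, P, R) contributes 8 new; branch {R=0, S=1, T=1} (Q, P) contributes 0 new; branch {P=0, S=1, T=1} (Q, R) contributes 0 new; branch {R=1} (S, T, Q, P) contributes 8 new. Total: 24.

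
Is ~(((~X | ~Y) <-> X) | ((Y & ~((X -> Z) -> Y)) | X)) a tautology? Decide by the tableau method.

Not valid

Assume the negation and expand:
Initial set: {~~(((~X | ~Y) <-> X) | ((Y & ~((X -> Z) -> Y)) | X))}.
~~(((~X | ~Y) <-> X) | ((Y & ~((X -> Z) -> Y)) | X)): β-rule — branch into ((~X | ~Y) <-> X)  //  ((Y & ~((X -> Z) -> Y)) | X).
  branch 1 (add ((~X | ~Y) <-> X)):
    ((~X | ~Y) <-> X): β-rule — branch into (~X | ~Y), X  //  ~(~X | ~Y), ~X.
      branch 1.1 (add (~X | ~Y), X):
        (~X | ~Y): β-rule — branch into ~X  //  ~Y.
          branch 1.1.1 (add ~X):
            × closes — contains both X and ~X.
          branch 1.1.2 (add ~Y):
            ○ open, literals {X=T, Y=F}.
      branch 1.2 (add ~(~X | ~Y), ~X):
        ~(~X | ~Y): α-rule — add ~~X, ~~Y.
        × closes — contains both X and ~X.
  branch 2 (add ((Y & ~((X -> Z) -> Y)) | X)):
    ((Y & ~((X -> Z) -> Y)) | X): β-rule — branch into (Y & ~((X -> Z) -> Y))  //  X.
      branch 2.1 (add (Y & ~((X -> Z) -> Y))):
        (Y & ~((X -> Z) -> Y)): α-rule — add Y, ~((X -> Z) -> Y).
        ~((X -> Z) -> Y): α-rule — add (X -> Z), ~Y.
        × closes — contains both Y and ~Y.
      branch 2.2 (add X):
        ○ open, literals {X=T}.
3 branches closed, 2 open.
An open branch gives a countermodel: X=T, Y=F (unmentioned atoms arbitrary); under it the original formula is false.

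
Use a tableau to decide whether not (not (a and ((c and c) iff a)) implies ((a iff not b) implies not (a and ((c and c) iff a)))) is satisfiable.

Initial set: {not (not (a and ((c and c) iff a)) implies ((a iff not b) implies not (a and ((c and c) iff a))))}.
not (not (a and ((c and c) iff a)) implies ((a iff not b) implies not (a and ((c and c) iff a)))): α-rule — add not (a and ((c and c) iff a)), not ((a iff not b) implies not (a and ((c and c) iff a))).
not ((a iff not b) implies not (a and ((c and c) iff a))): α-rule — add (a iff not b), not not (a and ((c and c) iff a)).
not not (a and ((c and c) iff a)): α-rule — add a, ((c and c) iff a).
not (a and ((c and c) iff a)): β-rule — branch into not a  //  not ((c and c) iff a).
  branch 1 (add not a):
    × closes — contains both a and not a.
  branch 2 (add not ((c and c) iff a)):
    (a iff not b): β-rule — branch into a, not b  //  not a, not not b.
      branch 2.1 (add a, not b):
        ((c and c) iff a): β-rule — branch into (c and c), a  //  not (c and c), not a.
          branch 2.1.1 (add (c and c), a):
            (c and c): α-rule — add c, c.
            not ((c and c) iff a): β-rule — branch into (c and c), not a  //  not (c and c), a.
              branch 2.1.1.1 (add (c and c), not a):
                × closes — contains both a and not a.
              branch 2.1.1.2 (add not (c and c), a):
                not (c and c): β-rule — branch into not c  //  not c.
                  branch 2.1.1.2.1 (add not c):
                    × closes — contains both c and not c.
                  branch 2.1.1.2.2 (add not c):
                    × closes — contains both c and not c.
          branch 2.1.2 (add not (c and c), not a):
            × closes — contains both a and not a.
      branch 2.2 (add not a, not not b):
        × closes — contains both a and not a.
All 6 branches close.
Every branch closed; the formula is unsatisfiable.

Unsatisfiable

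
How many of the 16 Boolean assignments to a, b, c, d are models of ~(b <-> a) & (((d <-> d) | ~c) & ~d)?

Initial set: {T (~(b <-> a) & (((d <-> d) | ~c) & ~d))}.
T (~(b <-> a) & (((d <-> d) | ~c) & ~d)): α-rule — add T ~(b <-> a), T (((d <-> d) | ~c) & ~d).
T (((d <-> d) | ~c) & ~d): α-rule — add T ((d <-> d) | ~c), T ~d.
T ~(b <-> a): β-rule — branch into T b, F a  //  F b, T a.
  branch 1 (add T b, F a):
    T ((d <-> d) | ~c): β-rule — branch into T (d <-> d)  //  T ~c.
      branch 1.1 (add T (d <-> d)):
        T (d <-> d): β-rule — branch into T d, T d  //  F d, F d.
          branch 1.1.1 (add T d, T d):
            × closes — contains both d and ~d.
          branch 1.1.2 (add F d, F d):
            ○ open, literals {a=false, b=true, d=false}.
      branch 1.2 (add T ~c):
        ○ open, literals {a=false, b=true, c=false, d=false}.
  branch 2 (add F b, T a):
    T ((d <-> d) | ~c): β-rule — branch into T (d <-> d)  //  T ~c.
      branch 2.1 (add T (d <-> d)):
        T (d <-> d): β-rule — branch into T d, T d  //  F d, F d.
          branch 2.1.1 (add T d, T d):
            × closes — contains both d and ~d.
          branch 2.1.2 (add F d, F d):
            ○ open, literals {a=true, b=false, d=false}.
      branch 2.2 (add T ~c):
        ○ open, literals {a=true, b=false, c=false, d=false}.
2 branches closed, 4 open.
Each open branch fixes some atoms; the unmentioned ones are free. Counting distinct full assignments: branch {a=false, b=true, d=false} (c) contributes 2 new; branch {a=false, b=true, c=false, d=false} (none free) contributes 0 new; branch {a=true, b=false, d=false} (c) contributes 2 new; branch {a=true, b=false, c=false, d=false} (none free) contributes 0 new. Total: 4.

4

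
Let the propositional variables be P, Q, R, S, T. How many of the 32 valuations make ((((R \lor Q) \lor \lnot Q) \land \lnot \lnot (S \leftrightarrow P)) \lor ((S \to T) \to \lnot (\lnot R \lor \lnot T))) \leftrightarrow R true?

20

Initial set: {T (((((R \lor Q) \lor \lnot Q) \land \lnot \lnot (S \leftrightarrow P)) \lor ((S \to T) \to \lnot (\lnot R \lor \lnot T))) \leftrightarrow R)}.
T (((((R \lor Q) \lor \lnot Q) \land \lnot \lnot (S \leftrightarrow P)) \lor ((S \to T) \to \lnot (\lnot R \lor \lnot T))) \leftrightarrow R): β-rule — branch into T ((((R \lor Q) \lor \lnot Q) \land \lnot \lnot (S \leftrightarrow P)) \lor ((S \to T) \to \lnot (\lnot R \lor \lnot T))), T R  //  F ((((R \lor Q) \lor \lnot Q) \land \lnot \lnot (S \leftrightarrow P)) \lor ((S \to T) \to \lnot (\lnot R \lor \lnot T))), F R.
  branch 1 (add T ((((R \lor Q) \lor \lnot Q) \land \lnot \lnot (S \leftrightarrow P)) \lor ((S \to T) \to \lnot (\lnot R \lor \lnot T))), T R):
    T ((((R \lor Q) \lor \lnot Q) \land \lnot \lnot (S \leftrightarrow P)) \lor ((S \to T) \to \lnot (\lnot R \lor \lnot T))): β-rule — branch into T (((R \lor Q) \lor \lnot Q) \land \lnot \lnot (S \leftrightarrow P))  //  T ((S \to T) \to \lnot (\lnot R \lor \lnot T)).
      branch 1.1 (add T (((R \lor Q) \lor \lnot Q) \land \lnot \lnot (S \leftrightarrow P))):
        T (((R \lor Q) \lor \lnot Q) \land \lnot \lnot (S \leftrightarrow P)): α-rule — add T ((R \lor Q) \lor \lnot Q), T \lnot \lnot (S \leftrightarrow P).
        T \lnot \lnot (S \leftrightarrow P): drop double negation, giving T (S \leftrightarrow P).
        T ((R \lor Q) \lor \lnot Q): β-rule — branch into T (R \lor Q)  //  T \lnot Q.
          branch 1.1.1 (add T (R \lor Q)):
            T (S \leftrightarrow P): β-rule — branch into T S, T P  //  F S, F P.
              branch 1.1.1.1 (add T S, T P):
                T (R \lor Q): β-rule — branch into T R  //  T Q.
                  branch 1.1.1.1.1 (add T R):
                    ○ open, literals {P=true, R=true, S=true}.
                  branch 1.1.1.1.2 (add T Q):
                    ○ open, literals {P=true, Q=true, R=true, S=true}.
              branch 1.1.1.2 (add F S, F P):
                T (R \lor Q): β-rule — branch into T R  //  T Q.
                  branch 1.1.1.2.1 (add T R):
                    ○ open, literals {P=false, R=true, S=false}.
                  branch 1.1.1.2.2 (add T Q):
                    ○ open, literals {P=false, Q=true, R=true, S=false}.
          branch 1.1.2 (add T \lnot Q):
            T (S \leftrightarrow P): β-rule — branch into T S, T P  //  F S, F P.
              branch 1.1.2.1 (add T S, T P):
                ○ open, literals {P=true, Q=false, R=true, S=true}.
              branch 1.1.2.2 (add F S, F P):
                ○ open, literals {P=false, Q=false, R=true, S=false}.
      branch 1.2 (add T ((S \to T) \to \lnot (\lnot R \lor \lnot T))):
        T ((S \to T) \to \lnot (\lnot R \lor \lnot T)): β-rule — branch into F (S \to T)  //  T \lnot (\lnot R \lor \lnot T).
          branch 1.2.1 (add F (S \to T)):
            F (S \to T): α-rule — add T S, F T.
            ○ open, literals {R=true, S=true, T=false}.
          branch 1.2.2 (add T \lnot (\lnot R \lor \lnot T)):
            T \lnot (\lnot R \lor \lnot T): α-rule — add F \lnot R, F \lnot T.
            ○ open, literals {R=true, T=true}.
  branch 2 (add F ((((R \lor Q) \lor \lnot Q) \land \lnot \lnot (S \leftrightarrow P)) \lor ((S \to T) \to \lnot (\lnot R \lor \lnot T))), F R):
    F ((((R \lor Q) \lor \lnot Q) \land \lnot \lnot (S \leftrightarrow P)) \lor ((S \to T) \to \lnot (\lnot R \lor \lnot T))): α-rule — add F (((R \lor Q) \lor \lnot Q) \land \lnot \lnot (S \leftrightarrow P)), F ((S \to T) \to \lnot (\lnot R \lor \lnot T)).
    F ((S \to T) \to \lnot (\lnot R \lor \lnot T)): α-rule — add T (S \to T), F \lnot (\lnot R \lor \lnot T).
    F (((R \lor Q) \lor \lnot Q) \land \lnot \lnot (S \leftrightarrow P)): β-rule — branch into F ((R \lor Q) \lor \lnot Q)  //  F \lnot \lnot (S \leftrightarrow P).
      branch 2.1 (add F ((R \lor Q) \lor \lnot Q)):
        F ((R \lor Q) \lor \lnot Q): α-rule — add F (R \lor Q), F \lnot Q.
        F (R \lor Q): α-rule — add F R, F Q.
        × closes — contains both Q and \lnot Q.
      branch 2.2 (add F \lnot \lnot (S \leftrightarrow P)):
        F \lnot \lnot (S \leftrightarrow P): drop double negation, giving F (S \leftrightarrow P).
        T (S \to T): β-rule — branch into F S  //  T T.
          branch 2.2.1 (add F S):
            F \lnot (\lnot R \lor \lnot T): β-rule — branch into T \lnot R  //  T \lnot T.
              branch 2.2.1.1 (add T \lnot R):
                F (S \leftrightarrow P): β-rule — branch into T S, F P  //  F S, T P.
                  branch 2.2.1.1.1 (add T S, F P):
                    × closes — contains both S and \lnot S.
                  branch 2.2.1.1.2 (add F S, T P):
                    ○ open, literals {P=true, R=false, S=false}.
              branch 2.2.1.2 (add T \lnot T):
                F (S \leftrightarrow P): β-rule — branch into T S, F P  //  F S, T P.
                  branch 2.2.1.2.1 (add T S, F P):
                    × closes — contains both S and \lnot S.
                  branch 2.2.1.2.2 (add F S, T P):
                    ○ open, literals {P=true, R=false, S=false, T=false}.
          branch 2.2.2 (add T T):
            F \lnot (\lnot R \lor \lnot T): β-rule — branch into T \lnot R  //  T \lnot T.
              branch 2.2.2.1 (add T \lnot R):
                F (S \leftrightarrow P): β-rule — branch into T S, F P  //  F S, T P.
                  branch 2.2.2.1.1 (add T S, F P):
                    ○ open, literals {P=false, R=false, S=true, T=true}.
                  branch 2.2.2.1.2 (add F S, T P):
                    ○ open, literals {P=true, R=false, S=false, T=true}.
              branch 2.2.2.2 (add T \lnot T):
                × closes — contains both T and \lnot T.
4 branches closed, 12 open.
Each open branch fixes some atoms; the unmentioned ones are free. Counting distinct full assignments: branch {P=true, R=true, S=true} (Q, T) contributes 4 new; branch {P=true, Q=true, R=true, S=true} (T) contributes 0 new; branch {P=false, R=true, S=false} (Q, T) contributes 4 new; branch {P=false, Q=true, R=true, S=false} (T) contributes 0 new; branch {P=true, Q=false, R=true, S=true} (T) contributes 0 new; branch {P=false, Q=false, R=true, S=false} (T) contributes 0 new; branch {R=true, S=true, T=false} (P, Q) contributes 2 new; branch {R=true, T=true} (P, Q, S) contributes 4 new; branch {P=true, R=false, S=false} (Q, T) contributes 4 new; branch {P=true, R=false, S=false, T=false} (Q) contributes 0 new; branch {P=false, R=false, S=true, T=true} (Q) contributes 2 new; branch {P=true, R=false, S=false, T=true} (Q) contributes 0 new. Total: 20.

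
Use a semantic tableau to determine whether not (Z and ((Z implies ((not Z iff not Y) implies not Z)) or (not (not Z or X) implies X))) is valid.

Assume the negation and expand:
Initial set: {not not (Z and ((Z implies ((not Z iff not Y) implies not Z)) or (not (not Z or X) implies X)))}.
not not (Z and ((Z implies ((not Z iff not Y) implies not Z)) or (not (not Z or X) implies X))): α-rule — add Z, ((Z implies ((not Z iff not Y) implies not Z)) or (not (not Z or X) implies X)).
((Z implies ((not Z iff not Y) implies not Z)) or (not (not Z or X) implies X)): β-rule — branch into (Z implies ((not Z iff not Y) implies not Z))  //  (not (not Z or X) implies X).
  branch 1 (add (Z implies ((not Z iff not Y) implies not Z))):
    (Z implies ((not Z iff not Y) implies not Z)): β-rule — branch into not Z  //  ((not Z iff not Y) implies not Z).
      branch 1.1 (add not Z):
        × closes — contains both Z and not Z.
      branch 1.2 (add ((not Z iff not Y) implies not Z)):
        ((not Z iff not Y) implies not Z): β-rule — branch into not (not Z iff not Y)  //  not Z.
          branch 1.2.1 (add not (not Z iff not Y)):
            not (not Z iff not Y): β-rule — branch into not Z, not not Y  //  not not Z, not Y.
              branch 1.2.1.1 (add not Z, not not Y):
                × closes — contains both Z and not Z.
              branch 1.2.1.2 (add not not Z, not Y):
                ○ open, literals {Y=0, Z=1}.
          branch 1.2.2 (add not Z):
            × closes — contains both Z and not Z.
  branch 2 (add (not (not Z or X) implies X)):
    (not (not Z or X) implies X): β-rule — branch into not not (not Z or X)  //  X.
      branch 2.1 (add not not (not Z or X)):
        not not (not Z or X): β-rule — branch into not Z  //  X.
          branch 2.1.1 (add not Z):
            × closes — contains both Z and not Z.
          branch 2.1.2 (add X):
            ○ open, literals {X=1, Z=1}.
      branch 2.2 (add X):
        ○ open, literals {X=1, Z=1}.
4 branches closed, 3 open.
An open branch gives a countermodel: Y=0, Z=1 (unmentioned atoms arbitrary); under it the original formula is false.

Not valid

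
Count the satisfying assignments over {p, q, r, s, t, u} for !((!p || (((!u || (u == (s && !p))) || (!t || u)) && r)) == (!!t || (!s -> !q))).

20

Initial set: {T !((!p || (((!u || (u == (s && !p))) || (!t || u)) && r)) == (!!t || (!s -> !q)))}.
T !((!p || (((!u || (u == (s && !p))) || (!t || u)) && r)) == (!!t || (!s -> !q))): β-rule — branch into T (!p || (((!u || (u == (s && !p))) || (!t || u)) && r)), F (!!t || (!s -> !q))  //  F (!p || (((!u || (u == (s && !p))) || (!t || u)) && r)), T (!!t || (!s -> !q)).
  branch 1 (add T (!p || (((!u || (u == (s && !p))) || (!t || u)) && r)), F (!!t || (!s -> !q))):
    F (!!t || (!s -> !q)): α-rule — add F !!t, F (!s -> !q).
    F !!t: drop double negation, giving F t.
    F (!s -> !q): α-rule — add T !s, F !q.
    T (!p || (((!u || (u == (s && !p))) || (!t || u)) && r)): β-rule — branch into T !p  //  T (((!u || (u == (s && !p))) || (!t || u)) && r).
      branch 1.1 (add T !p):
        ○ open, literals {p=false, q=true, s=false, t=false}.
      branch 1.2 (add T (((!u || (u == (s && !p))) || (!t || u)) && r)):
        T (((!u || (u == (s && !p))) || (!t || u)) && r): α-rule — add T ((!u || (u == (s && !p))) || (!t || u)), T r.
        T ((!u || (u == (s && !p))) || (!t || u)): β-rule — branch into T (!u || (u == (s && !p)))  //  T (!t || u).
          branch 1.2.1 (add T (!u || (u == (s && !p)))):
            T (!u || (u == (s && !p))): β-rule — branch into T !u  //  T (u == (s && !p)).
              branch 1.2.1.1 (add T !u):
                ○ open, literals {q=true, r=true, s=false, t=false, u=false}.
              branch 1.2.1.2 (add T (u == (s && !p))):
                T (u == (s && !p)): β-rule — branch into T u, T (s && !p)  //  F u, F (s && !p).
                  branch 1.2.1.2.1 (add T u, T (s && !p)):
                    T (s && !p): α-rule — add T s, T !p.
                    × closes — contains both s and !s.
                  branch 1.2.1.2.2 (add F u, F (s && !p)):
                    F (s && !p): β-rule — branch into F s  //  F !p.
                      branch 1.2.1.2.2.1 (add F s):
                        ○ open, literals {q=true, r=true, s=false, t=false, u=false}.
                      branch 1.2.1.2.2.2 (add F !p):
                        ○ open, literals {p=true, q=true, r=true, s=false, t=false, u=false}.
          branch 1.2.2 (add T (!t || u)):
            T (!t || u): β-rule — branch into T !t  //  T u.
              branch 1.2.2.1 (add T !t):
                ○ open, literals {q=true, r=true, s=false, t=false}.
              branch 1.2.2.2 (add T u):
                ○ open, literals {q=true, r=true, s=false, t=false, u=true}.
  branch 2 (add F (!p || (((!u || (u == (s && !p))) || (!t || u)) && r)), T (!!t || (!s -> !q))):
    F (!p || (((!u || (u == (s && !p))) || (!t || u)) && r)): α-rule — add F !p, F (((!u || (u == (s && !p))) || (!t || u)) && r).
    T (!!t || (!s -> !q)): β-rule — branch into T !!t  //  T (!s -> !q).
      branch 2.1 (add T !!t):
        T !!t: drop double negation, giving T t.
        F (((!u || (u == (s && !p))) || (!t || u)) && r): β-rule — branch into F ((!u || (u == (s && !p))) || (!t || u))  //  F r.
          branch 2.1.1 (add F ((!u || (u == (s && !p))) || (!t || u))):
            F ((!u || (u == (s && !p))) || (!t || u)): α-rule — add F (!u || (u == (s && !p))), F (!t || u).
            F (!u || (u == (s && !p))): α-rule — add F !u, F (u == (s && !p)).
            F (!t || u): α-rule — add F !t, F u.
            × closes — contains both u and !u.
          branch 2.1.2 (add F r):
            ○ open, literals {p=true, r=false, t=true}.
      branch 2.2 (add T (!s -> !q)):
        F (((!u || (u == (s && !p))) || (!t || u)) && r): β-rule — branch into F ((!u || (u == (s && !p))) || (!t || u))  //  F r.
          branch 2.2.1 (add F ((!u || (u == (s && !p))) || (!t || u))):
            F ((!u || (u == (s && !p))) || (!t || u)): α-rule — add F (!u || (u == (s && !p))), F (!t || u).
            F (!u || (u == (s && !p))): α-rule — add F !u, F (u == (s && !p)).
            F (!t || u): α-rule — add F !t, F u.
            × closes — contains both u and !u.
          branch 2.2.2 (add F r):
            T (!s -> !q): β-rule — branch into F !s  //  T !q.
              branch 2.2.2.1 (add F !s):
                ○ open, literals {p=true, r=false, s=true}.
              branch 2.2.2.2 (add T !q):
                ○ open, literals {p=true, q=false, r=false}.
3 branches closed, 9 open.
Each open branch fixes some atoms; the unmentioned ones are free. Counting distinct full assignments: branch {p=false, q=true, s=false, t=false} (r, u) contributes 4 new; branch {q=true, r=true, s=false, t=false, u=false} (p) contributes 1 new; branch {q=true, r=true, s=false, t=false, u=false} (p) contributes 0 new; branch {p=true, q=true, r=true, s=false, t=false, u=false} (none free) contributes 0 new; branch {q=true, r=true, s=false, t=false} (p, u) contributes 1 new; branch {q=true, r=true, s=false, t=false, u=true} (p) contributes 0 new; branch {p=true, r=false, t=true} (q, s, u) contributes 8 new; branch {p=true, r=false, s=true} (q, t, u) contributes 4 new; branch {p=true, q=false, r=false} (s, t, u) contributes 2 new. Total: 20.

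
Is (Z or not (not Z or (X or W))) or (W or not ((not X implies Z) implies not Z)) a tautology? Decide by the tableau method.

Assume the negation and expand:
Initial set: {not ((Z or not (not Z or (X or W))) or (W or not ((not X implies Z) implies not Z)))}.
not ((Z or not (not Z or (X or W))) or (W or not ((not X implies Z) implies not Z))): α-rule — add not (Z or not (not Z or (X or W))), not (W or not ((not X implies Z) implies not Z)).
not (Z or not (not Z or (X or W))): α-rule — add not Z, not not (not Z or (X or W)).
not (W or not ((not X implies Z) implies not Z)): α-rule — add not W, not not ((not X implies Z) implies not Z).
not not (not Z or (X or W)): β-rule — branch into not Z  //  (X or W).
  branch 1 (add not Z):
    not not ((not X implies Z) implies not Z): β-rule — branch into not (not X implies Z)  //  not Z.
      branch 1.1 (add not (not X implies Z)):
        not (not X implies Z): α-rule — add not X, not Z.
        ○ open, literals {W=F, X=F, Z=F}.
      branch 1.2 (add not Z):
        ○ open, literals {W=F, Z=F}.
  branch 2 (add (X or W)):
    not not ((not X implies Z) implies not Z): β-rule — branch into not (not X implies Z)  //  not Z.
      branch 2.1 (add not (not X implies Z)):
        not (not X implies Z): α-rule — add not X, not Z.
        (X or W): β-rule — branch into X  //  W.
          branch 2.1.1 (add X):
            × closes — contains both X and not X.
          branch 2.1.2 (add W):
            × closes — contains both W and not W.
      branch 2.2 (add not Z):
        (X or W): β-rule — branch into X  //  W.
          branch 2.2.1 (add X):
            ○ open, literals {W=F, X=T, Z=F}.
          branch 2.2.2 (add W):
            × closes — contains both W and not W.
3 branches closed, 3 open.
An open branch gives a countermodel: W=F, X=F, Z=F (unmentioned atoms arbitrary); under it the original formula is false.

Not valid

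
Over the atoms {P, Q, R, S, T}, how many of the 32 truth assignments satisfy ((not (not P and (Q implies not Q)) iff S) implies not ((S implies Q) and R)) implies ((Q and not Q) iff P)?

18

Initial set: {(((not (not P and (Q implies not Q)) iff S) implies not ((S implies Q) and R)) implies ((Q and not Q) iff P))}.
(((not (not P and (Q implies not Q)) iff S) implies not ((S implies Q) and R)) implies ((Q and not Q) iff P)): β-rule — branch into not ((not (not P and (Q implies not Q)) iff S) implies not ((S implies Q) and R))  //  ((Q and not Q) iff P).
  branch 1 (add not ((not (not P and (Q implies not Q)) iff S) implies not ((S implies Q) and R))):
    not ((not (not P and (Q implies not Q)) iff S) implies not ((S implies Q) and R)): α-rule — add (not (not P and (Q implies not Q)) iff S), not not ((S implies Q) and R).
    not not ((S implies Q) and R): α-rule — add (S implies Q), R.
    (not (not P and (Q implies not Q)) iff S): β-rule — branch into not (not P and (Q implies not Q)), S  //  not not (not P and (Q implies not Q)), not S.
      branch 1.1 (add not (not P and (Q implies not Q)), S):
        (S implies Q): β-rule — branch into not S  //  Q.
          branch 1.1.1 (add not S):
            × closes — contains both S and not S.
          branch 1.1.2 (add Q):
            not (not P and (Q implies not Q)): β-rule — branch into not not P  //  not (Q implies not Q).
              branch 1.1.2.1 (add not not P):
                ○ open, literals {P=T, Q=T, R=T, S=T}.
              branch 1.1.2.2 (add not (Q implies not Q)):
                not (Q implies not Q): α-rule — add Q, not not Q.
                ○ open, literals {Q=T, R=T, S=T}.
      branch 1.2 (add not not (not P and (Q implies not Q)), not S):
        not not (not P and (Q implies not Q)): α-rule — add not P, (Q implies not Q).
        (S implies Q): β-rule — branch into not S  //  Q.
          branch 1.2.1 (add not S):
            (Q implies not Q): β-rule — branch into not Q  //  not Q.
              branch 1.2.1.1 (add not Q):
                ○ open, literals {P=F, Q=F, R=T, S=F}.
              branch 1.2.1.2 (add not Q):
                ○ open, literals {P=F, Q=F, R=T, S=F}.
          branch 1.2.2 (add Q):
            (Q implies not Q): β-rule — branch into not Q  //  not Q.
              branch 1.2.2.1 (add not Q):
                × closes — contains both Q and not Q.
              branch 1.2.2.2 (add not Q):
                × closes — contains both Q and not Q.
  branch 2 (add ((Q and not Q) iff P)):
    ((Q and not Q) iff P): β-rule — branch into (Q and not Q), P  //  not (Q and not Q), not P.
      branch 2.1 (add (Q and not Q), P):
        (Q and not Q): α-rule — add Q, not Q.
        × closes — contains both Q and not Q.
      branch 2.2 (add not (Q and not Q), not P):
        not (Q and not Q): β-rule — branch into not Q  //  not not Q.
          branch 2.2.1 (add not Q):
            ○ open, literals {P=F, Q=F}.
          branch 2.2.2 (add not not Q):
            ○ open, literals {P=F, Q=T}.
4 branches closed, 6 open.
Each open branch fixes some atoms; the unmentioned ones are free. Counting distinct full assignments: branch {P=T, Q=T, R=T, S=T} (T) contributes 2 new; branch {Q=T, R=T, S=T} (P, T) contributes 2 new; branch {P=F, Q=F, R=T, S=F} (T) contributes 2 new; branch {P=F, Q=F, R=T, S=F} (T) contributes 0 new; branch {P=F, Q=F} (R, S, T) contributes 6 new; branch {P=F, Q=T} (R, S, T) contributes 6 new. Total: 18.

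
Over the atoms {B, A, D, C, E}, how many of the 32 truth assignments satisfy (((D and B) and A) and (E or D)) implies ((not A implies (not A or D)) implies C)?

30

Initial set: {((((D and B) and A) and (E or D)) implies ((not A implies (not A or D)) implies C))}.
((((D and B) and A) and (E or D)) implies ((not A implies (not A or D)) implies C)): β-rule — branch into not (((D and B) and A) and (E or D))  //  ((not A implies (not A or D)) implies C).
  branch 1 (add not (((D and B) and A) and (E or D))):
    not (((D and B) and A) and (E or D)): β-rule — branch into not ((D and B) and A)  //  not (E or D).
      branch 1.1 (add not ((D and B) and A)):
        not ((D and B) and A): β-rule — branch into not (D and B)  //  not A.
          branch 1.1.1 (add not (D and B)):
            not (D and B): β-rule — branch into not D  //  not B.
              branch 1.1.1.1 (add not D):
                ○ open, literals {D=F}.
              branch 1.1.1.2 (add not B):
                ○ open, literals {B=F}.
          branch 1.1.2 (add not A):
            ○ open, literals {A=F}.
      branch 1.2 (add not (E or D)):
        not (E or D): α-rule — add not E, not D.
        ○ open, literals {D=F, E=F}.
  branch 2 (add ((not A implies (not A or D)) implies C)):
    ((not A implies (not A or D)) implies C): β-rule — branch into not (not A implies (not A or D))  //  C.
      branch 2.1 (add not (not A implies (not A or D))):
        not (not A implies (not A or D)): α-rule — add not A, not (not A or D).
        not (not A or D): α-rule — add not not A, not D.
        × closes — contains both A and not A.
      branch 2.2 (add C):
        ○ open, literals {C=T}.
1 branch closed, 5 open.
Each open branch fixes some atoms; the unmentioned ones are free. Counting distinct full assignments: branch {D=F} (B, A, C, E) contributes 16 new; branch {B=F} (A, D, C, E) contributes 8 new; branch {A=F} (B, D, C, E) contributes 4 new; branch {D=F, E=F} (B, A, C) contributes 0 new; branch {C=T} (B, A, D, E) contributes 2 new. Total: 30.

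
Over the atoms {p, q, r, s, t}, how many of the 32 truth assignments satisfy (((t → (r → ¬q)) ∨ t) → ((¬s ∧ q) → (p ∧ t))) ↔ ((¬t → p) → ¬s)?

14

Initial set: {T ((((t → (r → ¬q)) ∨ t) → ((¬s ∧ q) → (p ∧ t))) ↔ ((¬t → p) → ¬s))}.
T ((((t → (r → ¬q)) ∨ t) → ((¬s ∧ q) → (p ∧ t))) ↔ ((¬t → p) → ¬s)): β-rule — branch into T (((t → (r → ¬q)) ∨ t) → ((¬s ∧ q) → (p ∧ t))), T ((¬t → p) → ¬s)  //  F (((t → (r → ¬q)) ∨ t) → ((¬s ∧ q) → (p ∧ t))), F ((¬t → p) → ¬s).
  branch 1 (add T (((t → (r → ¬q)) ∨ t) → ((¬s ∧ q) → (p ∧ t))), T ((¬t → p) → ¬s)):
    T (((t → (r → ¬q)) ∨ t) → ((¬s ∧ q) → (p ∧ t))): β-rule — branch into F ((t → (r → ¬q)) ∨ t)  //  T ((¬s ∧ q) → (p ∧ t)).
      branch 1.1 (add F ((t → (r → ¬q)) ∨ t)):
        F ((t → (r → ¬q)) ∨ t): α-rule — add F (t → (r → ¬q)), F t.
        F (t → (r → ¬q)): α-rule — add T t, F (r → ¬q).
        × closes — contains both t and ¬t.
      branch 1.2 (add T ((¬s ∧ q) → (p ∧ t))):
        T ((¬t → p) → ¬s): β-rule — branch into F (¬t → p)  //  T ¬s.
          branch 1.2.1 (add F (¬t → p)):
            F (¬t → p): α-rule — add T ¬t, F p.
            T ((¬s ∧ q) → (p ∧ t)): β-rule — branch into F (¬s ∧ q)  //  T (p ∧ t).
              branch 1.2.1.1 (add F (¬s ∧ q)):
                F (¬s ∧ q): β-rule — branch into F ¬s  //  F q.
                  branch 1.2.1.1.1 (add F ¬s):
                    ○ open, literals {p=0, s=1, t=0}.
                  branch 1.2.1.1.2 (add F q):
                    ○ open, literals {p=0, q=0, t=0}.
              branch 1.2.1.2 (add T (p ∧ t)):
                T (p ∧ t): α-rule — add T p, T t.
                × closes — contains both p and ¬p.
          branch 1.2.2 (add T ¬s):
            T ((¬s ∧ q) → (p ∧ t)): β-rule — branch into F (¬s ∧ q)  //  T (p ∧ t).
              branch 1.2.2.1 (add F (¬s ∧ q)):
                F (¬s ∧ q): β-rule — branch into F ¬s  //  F q.
                  branch 1.2.2.1.1 (add F ¬s):
                    × closes — contains both s and ¬s.
                  branch 1.2.2.1.2 (add F q):
                    ○ open, literals {q=0, s=0}.
              branch 1.2.2.2 (add T (p ∧ t)):
                T (p ∧ t): α-rule — add T p, T t.
                ○ open, literals {p=1, s=0, t=1}.
  branch 2 (add F (((t → (r → ¬q)) ∨ t) → ((¬s ∧ q) → (p ∧ t))), F ((¬t → p) → ¬s)):
    F (((t → (r → ¬q)) ∨ t) → ((¬s ∧ q) → (p ∧ t))): α-rule — add T ((t → (r → ¬q)) ∨ t), F ((¬s ∧ q) → (p ∧ t)).
    F ((¬t → p) → ¬s): α-rule — add T (¬t → p), F ¬s.
    F ((¬s ∧ q) → (p ∧ t)): α-rule — add T (¬s ∧ q), F (p ∧ t).
    T (¬s ∧ q): α-rule — add T ¬s, T q.
    × closes — contains both s and ¬s.
4 branches closed, 4 open.
Each open branch fixes some atoms; the unmentioned ones are free. Counting distinct full assignments: branch {p=0, s=1, t=0} (q, r) contributes 4 new; branch {p=0, q=0, t=0} (r, s) contributes 2 new; branch {q=0, s=0} (p, r, t) contributes 6 new; branch {p=1, s=0, t=1} (q, r) contributes 2 new. Total: 14.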